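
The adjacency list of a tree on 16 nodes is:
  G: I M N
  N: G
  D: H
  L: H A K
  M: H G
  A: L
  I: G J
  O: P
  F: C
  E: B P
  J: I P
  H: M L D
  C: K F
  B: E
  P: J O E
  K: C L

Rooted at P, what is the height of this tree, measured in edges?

A deepest node is F, reached by P – J – I – G – M – H – L – K – C – F.
That path has 9 edges, so the height is 9.

9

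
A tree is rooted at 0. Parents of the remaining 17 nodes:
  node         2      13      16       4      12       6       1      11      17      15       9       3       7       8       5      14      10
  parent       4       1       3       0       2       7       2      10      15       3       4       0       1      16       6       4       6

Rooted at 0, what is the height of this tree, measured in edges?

11 sits deepest: 0-4-2-1-7-6-10-11 — 7 edges from the root.

7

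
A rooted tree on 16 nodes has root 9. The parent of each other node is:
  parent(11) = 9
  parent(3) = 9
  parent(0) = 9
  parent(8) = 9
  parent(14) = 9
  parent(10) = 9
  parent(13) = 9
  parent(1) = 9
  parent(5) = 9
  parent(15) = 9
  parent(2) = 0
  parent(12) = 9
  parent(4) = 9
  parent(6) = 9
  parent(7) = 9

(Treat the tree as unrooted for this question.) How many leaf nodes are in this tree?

14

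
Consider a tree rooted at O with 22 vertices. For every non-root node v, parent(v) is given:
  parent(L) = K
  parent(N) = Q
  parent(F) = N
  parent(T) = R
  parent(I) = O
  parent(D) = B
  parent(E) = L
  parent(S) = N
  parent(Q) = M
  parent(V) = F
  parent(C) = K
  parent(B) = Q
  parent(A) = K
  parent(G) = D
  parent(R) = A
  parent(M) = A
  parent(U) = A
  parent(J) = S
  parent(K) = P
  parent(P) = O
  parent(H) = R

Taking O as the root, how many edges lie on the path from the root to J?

8

Path from O to J: O – P – K – A – M – Q – N – S – J, which has 8 edges.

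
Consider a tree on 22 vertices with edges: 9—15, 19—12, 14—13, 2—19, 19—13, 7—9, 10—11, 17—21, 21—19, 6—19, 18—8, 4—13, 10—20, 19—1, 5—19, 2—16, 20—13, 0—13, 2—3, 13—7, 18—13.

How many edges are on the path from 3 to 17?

The path is 3 – 2 – 19 – 21 – 17, which has 4 edges.

4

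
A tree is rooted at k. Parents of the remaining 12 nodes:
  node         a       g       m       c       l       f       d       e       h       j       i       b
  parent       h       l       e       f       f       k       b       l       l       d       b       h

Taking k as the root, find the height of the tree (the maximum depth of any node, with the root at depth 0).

6

The longest root-to-leaf path is k → f → l → h → b → d → j (6 edges).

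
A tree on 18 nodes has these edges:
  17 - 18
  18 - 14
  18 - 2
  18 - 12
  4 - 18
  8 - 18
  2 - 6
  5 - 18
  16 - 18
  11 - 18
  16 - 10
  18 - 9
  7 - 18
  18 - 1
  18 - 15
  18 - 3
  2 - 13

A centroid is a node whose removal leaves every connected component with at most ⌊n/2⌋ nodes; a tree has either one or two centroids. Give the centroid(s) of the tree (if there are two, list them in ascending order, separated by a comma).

18

Removing 18 splits the tree into components of sizes 3, 2, 1, 1, 1, 1, 1, 1, 1, 1, 1, 1, 1, 1; the largest is 3 ≤ ⌊18/2⌋ = 9.
Every other node leaves some component of size > 9, so the centroid is unique.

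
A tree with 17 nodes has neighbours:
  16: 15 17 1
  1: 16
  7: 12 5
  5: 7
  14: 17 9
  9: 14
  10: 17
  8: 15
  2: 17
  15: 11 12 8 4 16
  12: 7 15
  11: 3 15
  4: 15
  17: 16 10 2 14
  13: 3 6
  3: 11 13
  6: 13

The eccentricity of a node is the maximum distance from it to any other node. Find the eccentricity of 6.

8

The node farthest from 6 is 9, via 6–13–3–11–15–16–17–14–9 — 8 edges.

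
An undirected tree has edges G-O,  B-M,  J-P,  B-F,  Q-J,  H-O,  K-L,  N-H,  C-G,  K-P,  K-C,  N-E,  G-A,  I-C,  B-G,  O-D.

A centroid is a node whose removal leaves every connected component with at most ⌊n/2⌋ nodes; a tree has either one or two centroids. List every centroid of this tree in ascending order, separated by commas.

G

Removing G splits the tree into components of sizes 7, 5, 3, 1; the largest is 7 ≤ ⌊17/2⌋ = 8.
Every other node leaves some component of size > 8, so the centroid is unique.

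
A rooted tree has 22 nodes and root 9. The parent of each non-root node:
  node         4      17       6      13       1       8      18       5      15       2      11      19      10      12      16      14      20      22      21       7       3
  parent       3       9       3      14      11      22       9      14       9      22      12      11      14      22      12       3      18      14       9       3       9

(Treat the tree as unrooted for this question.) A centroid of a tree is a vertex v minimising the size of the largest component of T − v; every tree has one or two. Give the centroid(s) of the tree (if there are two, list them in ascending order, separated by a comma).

14

If 14 is removed the pieces have sizes 10, 8, 1, 1, 1, all ≤ ⌊22/2⌋ = 11.
Every other node leaves some component of size > 11, so the centroid is unique.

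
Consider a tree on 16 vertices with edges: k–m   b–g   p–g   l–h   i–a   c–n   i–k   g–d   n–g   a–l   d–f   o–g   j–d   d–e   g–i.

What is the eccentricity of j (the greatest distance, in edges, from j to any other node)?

Distances from j peak at 6, attained at h.
j – d – g – i – a – l – h

6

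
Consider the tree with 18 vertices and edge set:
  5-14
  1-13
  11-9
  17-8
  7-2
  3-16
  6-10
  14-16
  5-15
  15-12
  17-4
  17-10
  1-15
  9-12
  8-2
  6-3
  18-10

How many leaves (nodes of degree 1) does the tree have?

5

The leaves are 4, 7, 11, 13, 18.
That is 5 leaves.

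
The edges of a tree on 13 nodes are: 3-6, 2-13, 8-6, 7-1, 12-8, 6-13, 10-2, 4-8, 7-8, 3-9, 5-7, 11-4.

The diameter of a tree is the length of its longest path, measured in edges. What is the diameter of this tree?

Starting from 10, a farthest node is 5 at distance 6.
One longest path: 10-2-13-6-8-7-5.
So the diameter is 6.

6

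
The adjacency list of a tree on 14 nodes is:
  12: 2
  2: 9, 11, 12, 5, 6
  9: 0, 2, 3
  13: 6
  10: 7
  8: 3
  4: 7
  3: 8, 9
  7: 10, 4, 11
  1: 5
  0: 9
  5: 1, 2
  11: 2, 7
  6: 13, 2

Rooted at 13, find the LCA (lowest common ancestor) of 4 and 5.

Ancestors of 4 (toward the root): 4, 7, 11, 2, 6, 13.
Ancestors of 5: 5, 2, 6, 13.
The deepest node appearing in both lists is 2.

2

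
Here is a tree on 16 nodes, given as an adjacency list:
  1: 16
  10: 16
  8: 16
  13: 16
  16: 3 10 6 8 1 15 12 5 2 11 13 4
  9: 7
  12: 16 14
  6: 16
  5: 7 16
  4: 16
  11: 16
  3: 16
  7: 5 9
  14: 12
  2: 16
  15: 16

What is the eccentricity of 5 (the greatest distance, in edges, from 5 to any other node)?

3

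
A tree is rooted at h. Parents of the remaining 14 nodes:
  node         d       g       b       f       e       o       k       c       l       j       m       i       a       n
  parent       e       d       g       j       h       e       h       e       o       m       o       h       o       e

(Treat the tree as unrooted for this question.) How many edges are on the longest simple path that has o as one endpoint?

4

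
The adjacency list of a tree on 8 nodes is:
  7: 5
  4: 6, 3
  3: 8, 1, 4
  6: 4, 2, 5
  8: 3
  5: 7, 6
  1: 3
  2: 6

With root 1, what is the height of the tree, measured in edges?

5

The longest root-to-leaf path is 1–3–4–6–5–7 (5 edges).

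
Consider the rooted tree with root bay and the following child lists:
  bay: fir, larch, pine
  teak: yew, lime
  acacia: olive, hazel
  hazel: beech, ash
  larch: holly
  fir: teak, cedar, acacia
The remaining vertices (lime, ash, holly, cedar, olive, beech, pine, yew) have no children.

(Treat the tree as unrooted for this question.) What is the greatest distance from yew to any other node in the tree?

5

Distances from yew peak at 5, attained at holly (beech, ash also at distance 5).
yew – teak – fir – bay – larch – holly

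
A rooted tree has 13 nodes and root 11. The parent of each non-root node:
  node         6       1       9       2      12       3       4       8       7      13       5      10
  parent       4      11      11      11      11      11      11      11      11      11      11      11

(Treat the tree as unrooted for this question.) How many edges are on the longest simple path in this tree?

3

BFS from 6 reaches 13 last, at distance 3; BFS from 13 confirms no node is farther.
Path: 6-4-11-13.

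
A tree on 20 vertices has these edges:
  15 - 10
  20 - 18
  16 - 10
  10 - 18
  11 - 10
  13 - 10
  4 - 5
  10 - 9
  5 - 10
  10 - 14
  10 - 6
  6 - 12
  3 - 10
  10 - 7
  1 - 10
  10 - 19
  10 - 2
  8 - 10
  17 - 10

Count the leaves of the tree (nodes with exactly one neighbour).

16

The leaves are 1, 2, 3, 4, 7, 8, 9, 11, 12, 13, 14, 15, 16, 17, 19, 20.
That is 16 leaves.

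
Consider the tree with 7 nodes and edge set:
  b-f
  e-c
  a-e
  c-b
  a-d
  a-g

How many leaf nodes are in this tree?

3

The leaves are d, f, g.
That is 3 leaves.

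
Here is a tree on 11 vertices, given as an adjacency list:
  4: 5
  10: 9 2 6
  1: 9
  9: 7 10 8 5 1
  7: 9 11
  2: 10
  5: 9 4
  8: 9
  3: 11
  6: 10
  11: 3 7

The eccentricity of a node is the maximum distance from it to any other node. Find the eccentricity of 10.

4

The node farthest from 10 is 3, via 10–9–7–11–3 — 4 edges.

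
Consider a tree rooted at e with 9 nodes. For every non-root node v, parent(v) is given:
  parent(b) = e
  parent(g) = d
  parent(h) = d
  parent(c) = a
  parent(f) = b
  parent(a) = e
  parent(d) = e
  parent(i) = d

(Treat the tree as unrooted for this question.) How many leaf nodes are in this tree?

5

Exactly 5 nodes have a single neighbour: c, f, g, h, i.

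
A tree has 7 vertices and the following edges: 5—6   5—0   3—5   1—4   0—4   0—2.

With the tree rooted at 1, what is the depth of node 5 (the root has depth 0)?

3

Path from 1 to 5: 1 → 4 → 0 → 5, which has 3 edges.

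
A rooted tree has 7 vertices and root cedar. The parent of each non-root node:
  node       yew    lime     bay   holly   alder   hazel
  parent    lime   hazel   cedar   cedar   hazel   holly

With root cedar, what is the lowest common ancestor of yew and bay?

yew's ancestor chain is yew, lime, hazel, holly, cedar and bay's is bay, cedar; they first meet at cedar.

cedar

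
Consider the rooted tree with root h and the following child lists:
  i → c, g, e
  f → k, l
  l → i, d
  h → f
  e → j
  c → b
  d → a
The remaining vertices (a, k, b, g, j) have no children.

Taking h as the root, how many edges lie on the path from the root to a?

4

h → f → l → d → a — 4 edges.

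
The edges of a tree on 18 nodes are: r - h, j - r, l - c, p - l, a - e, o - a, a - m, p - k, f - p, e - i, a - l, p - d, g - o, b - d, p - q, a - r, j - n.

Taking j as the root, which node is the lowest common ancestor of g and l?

Ancestors of g (toward the root): g, o, a, r, j.
Ancestors of l: l, a, r, j.
The deepest node appearing in both lists is a.

a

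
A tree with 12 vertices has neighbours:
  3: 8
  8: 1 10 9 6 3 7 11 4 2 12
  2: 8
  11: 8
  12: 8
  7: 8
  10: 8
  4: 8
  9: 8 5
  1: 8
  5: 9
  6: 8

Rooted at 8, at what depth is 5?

Climbing from 5 to the root: 5 – 9 – 8. That's 2 steps.

2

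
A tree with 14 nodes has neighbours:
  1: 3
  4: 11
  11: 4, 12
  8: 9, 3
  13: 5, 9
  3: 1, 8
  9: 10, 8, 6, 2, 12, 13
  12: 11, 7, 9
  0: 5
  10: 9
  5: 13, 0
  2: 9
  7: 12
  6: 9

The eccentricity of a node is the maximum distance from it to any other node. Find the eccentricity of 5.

A farthest node from 5 is 1 (4 also at distance 5).
The path 5–13–9–8–3–1 has 5 edges.

5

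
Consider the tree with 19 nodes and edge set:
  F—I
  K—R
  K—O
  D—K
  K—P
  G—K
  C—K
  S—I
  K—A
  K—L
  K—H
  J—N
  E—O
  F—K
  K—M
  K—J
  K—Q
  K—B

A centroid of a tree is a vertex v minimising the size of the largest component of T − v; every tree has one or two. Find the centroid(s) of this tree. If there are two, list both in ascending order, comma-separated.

K

Removing K splits the tree into components of sizes 3, 2, 2, 1, 1, 1, 1, 1, 1, 1, 1, 1, 1, 1; the largest is 3 ≤ ⌊19/2⌋ = 9.
Every other node leaves some component of size > 9, so the centroid is unique.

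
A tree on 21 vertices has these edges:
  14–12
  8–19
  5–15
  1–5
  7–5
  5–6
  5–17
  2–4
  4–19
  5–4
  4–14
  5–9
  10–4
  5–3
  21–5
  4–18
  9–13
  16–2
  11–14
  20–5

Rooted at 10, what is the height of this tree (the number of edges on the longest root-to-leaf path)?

The longest root-to-leaf path is 10–4–5–9–13 (4 edges).

4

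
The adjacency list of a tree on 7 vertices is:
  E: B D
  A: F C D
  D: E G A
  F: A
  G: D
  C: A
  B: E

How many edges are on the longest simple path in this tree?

4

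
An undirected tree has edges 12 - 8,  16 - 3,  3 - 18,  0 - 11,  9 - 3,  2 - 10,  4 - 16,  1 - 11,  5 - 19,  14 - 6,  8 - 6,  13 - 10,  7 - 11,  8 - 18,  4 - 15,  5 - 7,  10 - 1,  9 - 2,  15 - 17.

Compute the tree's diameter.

A longest path is 17 – 15 – 4 – 16 – 3 – 9 – 2 – 10 – 1 – 11 – 7 – 5 – 19, with 12 edges.

12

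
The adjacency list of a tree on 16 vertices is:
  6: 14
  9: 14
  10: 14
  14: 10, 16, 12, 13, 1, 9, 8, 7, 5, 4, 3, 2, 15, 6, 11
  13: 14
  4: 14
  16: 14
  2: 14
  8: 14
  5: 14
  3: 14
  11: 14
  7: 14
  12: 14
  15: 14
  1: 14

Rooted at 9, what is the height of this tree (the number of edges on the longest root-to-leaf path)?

15 sits deepest: 9–14–15 — 2 edges from the root.

2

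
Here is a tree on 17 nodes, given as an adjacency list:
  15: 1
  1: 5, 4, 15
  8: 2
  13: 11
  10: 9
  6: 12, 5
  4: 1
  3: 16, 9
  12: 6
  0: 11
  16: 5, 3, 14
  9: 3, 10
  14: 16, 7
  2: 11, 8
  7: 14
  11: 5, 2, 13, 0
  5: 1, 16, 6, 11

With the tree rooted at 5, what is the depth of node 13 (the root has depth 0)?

Path from 5 to 13: 5–11–13, which has 2 edges.

2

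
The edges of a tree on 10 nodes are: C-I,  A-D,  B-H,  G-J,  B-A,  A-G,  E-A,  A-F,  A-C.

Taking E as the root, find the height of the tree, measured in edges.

3

The longest root-to-leaf path is E – A – C – I (3 edges).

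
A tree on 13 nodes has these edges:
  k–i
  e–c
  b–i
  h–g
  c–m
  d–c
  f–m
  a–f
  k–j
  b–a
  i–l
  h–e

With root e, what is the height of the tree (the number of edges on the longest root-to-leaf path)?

8

j sits deepest: e–c–m–f–a–b–i–k–j — 8 edges from the root.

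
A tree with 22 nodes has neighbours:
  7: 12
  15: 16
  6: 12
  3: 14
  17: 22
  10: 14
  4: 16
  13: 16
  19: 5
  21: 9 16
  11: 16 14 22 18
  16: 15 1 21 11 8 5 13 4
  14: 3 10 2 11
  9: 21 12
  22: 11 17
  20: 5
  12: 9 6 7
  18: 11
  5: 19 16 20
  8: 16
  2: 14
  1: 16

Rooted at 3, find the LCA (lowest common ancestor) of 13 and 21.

16

13's ancestor chain is 13, 16, 11, 14, 3 and 21's is 21, 16, 11, 14, 3; they first meet at 16.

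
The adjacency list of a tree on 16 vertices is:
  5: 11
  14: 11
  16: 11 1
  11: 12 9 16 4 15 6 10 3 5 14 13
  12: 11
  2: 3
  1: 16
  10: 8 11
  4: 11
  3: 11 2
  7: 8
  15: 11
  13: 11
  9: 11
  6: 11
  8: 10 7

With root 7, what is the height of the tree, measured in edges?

1 sits deepest: 7-8-10-11-16-1 — 5 edges from the root.

5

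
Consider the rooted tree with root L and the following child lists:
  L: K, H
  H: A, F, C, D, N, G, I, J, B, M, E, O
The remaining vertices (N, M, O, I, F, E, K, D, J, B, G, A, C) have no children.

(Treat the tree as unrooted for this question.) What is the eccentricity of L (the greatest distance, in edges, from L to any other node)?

2

A farthest node from L is F (M, N, O, G, D, I, E, C, A, J, B also at distance 2).
The path L–H–F has 2 edges.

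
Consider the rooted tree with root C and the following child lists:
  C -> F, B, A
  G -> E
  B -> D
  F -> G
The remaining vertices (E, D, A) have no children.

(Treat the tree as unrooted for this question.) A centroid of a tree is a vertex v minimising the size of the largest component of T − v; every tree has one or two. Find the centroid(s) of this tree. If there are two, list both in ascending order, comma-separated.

Delete C: the remaining components have sizes 3, 2, 1. Max 3 ≤ 3, so C is a centroid.
Every other node leaves some component of size > 3, so the centroid is unique.

C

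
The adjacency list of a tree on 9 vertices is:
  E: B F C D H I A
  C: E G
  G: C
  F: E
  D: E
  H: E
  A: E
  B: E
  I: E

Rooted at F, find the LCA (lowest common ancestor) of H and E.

H's ancestor chain is H, E, F and E's is E, F; they first meet at E.

E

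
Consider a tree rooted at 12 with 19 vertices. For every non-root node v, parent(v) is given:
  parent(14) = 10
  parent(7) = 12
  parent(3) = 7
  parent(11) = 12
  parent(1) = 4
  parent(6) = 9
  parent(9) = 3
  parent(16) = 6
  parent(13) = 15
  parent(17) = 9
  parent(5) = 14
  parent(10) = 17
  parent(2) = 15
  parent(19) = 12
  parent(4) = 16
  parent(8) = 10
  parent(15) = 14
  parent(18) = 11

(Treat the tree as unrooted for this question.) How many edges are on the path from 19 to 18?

Walking from 19: 19–12–11–18. Length 3.

3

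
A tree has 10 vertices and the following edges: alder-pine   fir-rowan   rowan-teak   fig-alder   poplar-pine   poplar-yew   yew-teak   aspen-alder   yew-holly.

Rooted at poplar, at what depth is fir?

4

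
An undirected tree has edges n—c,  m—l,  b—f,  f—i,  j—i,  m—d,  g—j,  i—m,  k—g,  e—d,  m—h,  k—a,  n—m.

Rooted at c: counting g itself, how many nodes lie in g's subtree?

3

The subtree rooted at g contains: g, k, a — 3 nodes.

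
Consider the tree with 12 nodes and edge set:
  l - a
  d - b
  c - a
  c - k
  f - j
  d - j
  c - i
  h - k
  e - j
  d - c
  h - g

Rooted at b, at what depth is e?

3

b–d–j–e — 3 edges.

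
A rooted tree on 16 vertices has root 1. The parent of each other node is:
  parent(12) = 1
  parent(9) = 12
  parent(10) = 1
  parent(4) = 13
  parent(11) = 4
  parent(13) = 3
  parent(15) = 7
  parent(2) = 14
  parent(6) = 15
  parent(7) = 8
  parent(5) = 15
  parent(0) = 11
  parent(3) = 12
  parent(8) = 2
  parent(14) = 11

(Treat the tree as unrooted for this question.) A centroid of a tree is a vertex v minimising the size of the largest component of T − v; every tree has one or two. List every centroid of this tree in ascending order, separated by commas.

Delete 11: the remaining components have sizes 7, 7, 1. Max 7 ≤ 8, so 11 is a centroid.
Every other node leaves some component of size > 8, so the centroid is unique.

11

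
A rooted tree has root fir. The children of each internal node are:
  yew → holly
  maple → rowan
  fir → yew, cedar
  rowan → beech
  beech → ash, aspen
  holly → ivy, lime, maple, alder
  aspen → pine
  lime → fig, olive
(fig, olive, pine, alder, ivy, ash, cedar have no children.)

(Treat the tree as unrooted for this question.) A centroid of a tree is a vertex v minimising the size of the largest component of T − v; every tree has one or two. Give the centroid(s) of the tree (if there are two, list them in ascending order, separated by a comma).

Delete holly: the remaining components have sizes 6, 3, 3, 1, 1. Max 6 ≤ 7, so holly is a centroid.
Every other node leaves some component of size > 7, so the centroid is unique.

holly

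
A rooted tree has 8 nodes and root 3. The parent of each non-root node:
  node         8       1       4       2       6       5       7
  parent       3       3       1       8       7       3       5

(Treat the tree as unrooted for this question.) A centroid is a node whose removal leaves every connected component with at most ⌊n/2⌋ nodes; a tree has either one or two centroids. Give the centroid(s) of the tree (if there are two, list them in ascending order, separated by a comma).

If 3 is removed the pieces have sizes 3, 2, 2, all ≤ ⌊8/2⌋ = 4.
No neighbour of 3 does as well, so 3 is the unique centroid.

3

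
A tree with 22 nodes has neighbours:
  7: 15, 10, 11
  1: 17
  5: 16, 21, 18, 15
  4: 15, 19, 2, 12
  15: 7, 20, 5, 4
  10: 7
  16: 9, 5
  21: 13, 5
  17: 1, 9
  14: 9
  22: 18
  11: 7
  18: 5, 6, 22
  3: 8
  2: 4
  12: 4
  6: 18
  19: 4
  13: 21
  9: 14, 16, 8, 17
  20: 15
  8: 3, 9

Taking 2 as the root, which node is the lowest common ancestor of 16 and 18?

Path 16→root: 16 5 15 4 2; path 18→root: 18 5 15 4 2.
First common node: 5.

5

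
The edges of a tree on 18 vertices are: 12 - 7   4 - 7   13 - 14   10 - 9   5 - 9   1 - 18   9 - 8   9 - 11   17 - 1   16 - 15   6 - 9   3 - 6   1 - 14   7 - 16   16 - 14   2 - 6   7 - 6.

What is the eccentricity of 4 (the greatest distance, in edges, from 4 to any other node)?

5

A farthest node from 4 is 17 (18 also at distance 5).
The path 4 – 7 – 16 – 14 – 1 – 17 has 5 edges.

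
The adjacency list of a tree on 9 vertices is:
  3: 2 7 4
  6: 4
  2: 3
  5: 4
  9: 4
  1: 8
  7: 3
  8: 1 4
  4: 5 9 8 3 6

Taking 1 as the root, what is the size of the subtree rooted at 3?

Descendants of 3 (including itself): 3, 2, 7. That's 3.

3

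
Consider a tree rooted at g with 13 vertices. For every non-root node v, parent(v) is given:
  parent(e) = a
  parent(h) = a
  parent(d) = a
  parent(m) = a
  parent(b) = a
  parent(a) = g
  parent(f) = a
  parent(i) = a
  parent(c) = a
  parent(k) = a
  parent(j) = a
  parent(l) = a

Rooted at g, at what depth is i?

Path from g to i: g → a → i, which has 2 edges.

2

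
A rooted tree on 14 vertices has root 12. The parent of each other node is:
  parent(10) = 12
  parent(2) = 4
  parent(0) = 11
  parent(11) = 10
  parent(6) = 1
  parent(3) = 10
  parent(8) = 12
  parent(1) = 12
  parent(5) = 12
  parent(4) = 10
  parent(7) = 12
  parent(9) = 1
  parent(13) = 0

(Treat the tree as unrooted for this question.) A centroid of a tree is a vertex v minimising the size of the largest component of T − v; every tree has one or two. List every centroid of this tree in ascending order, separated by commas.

Delete 12: the remaining components have sizes 7, 3, 1, 1, 1. Max 7 ≤ 7, so 12 is a centroid.
10 is adjacent to 12 and is also a centroid (the largest component after removing it is likewise 7).

10, 12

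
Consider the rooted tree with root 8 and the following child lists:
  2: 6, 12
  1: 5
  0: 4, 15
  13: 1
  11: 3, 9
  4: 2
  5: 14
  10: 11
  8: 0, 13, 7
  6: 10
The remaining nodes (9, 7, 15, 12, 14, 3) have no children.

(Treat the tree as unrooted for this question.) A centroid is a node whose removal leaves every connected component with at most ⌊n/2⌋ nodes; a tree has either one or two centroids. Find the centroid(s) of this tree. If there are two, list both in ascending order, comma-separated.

Delete 4: the remaining components have sizes 8, 7. Max 8 ≤ 8, so 4 is a centroid.
0 is adjacent to 4 and is also a centroid (the largest component after removing it is likewise 8).

0, 4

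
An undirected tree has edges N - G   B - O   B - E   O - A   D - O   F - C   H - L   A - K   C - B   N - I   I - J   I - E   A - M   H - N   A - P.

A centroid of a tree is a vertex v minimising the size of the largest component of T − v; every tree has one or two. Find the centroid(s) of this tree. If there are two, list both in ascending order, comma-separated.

B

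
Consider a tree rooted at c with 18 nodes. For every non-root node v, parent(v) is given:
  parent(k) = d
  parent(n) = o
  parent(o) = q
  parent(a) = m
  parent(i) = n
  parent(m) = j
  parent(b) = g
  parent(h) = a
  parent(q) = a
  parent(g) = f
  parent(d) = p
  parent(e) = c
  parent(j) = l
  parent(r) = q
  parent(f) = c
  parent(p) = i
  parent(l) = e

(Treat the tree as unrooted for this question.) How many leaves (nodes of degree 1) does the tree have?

Degree-1 nodes: b, h, k, r — 4 of them.

4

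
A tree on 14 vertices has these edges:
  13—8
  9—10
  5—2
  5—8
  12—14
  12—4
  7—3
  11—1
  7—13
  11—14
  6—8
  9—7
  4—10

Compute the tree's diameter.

Starting from 2, a farthest node is 1 at distance 11.
One longest path: 2–5–8–13–7–9–10–4–12–14–11–1.
So the diameter is 11.

11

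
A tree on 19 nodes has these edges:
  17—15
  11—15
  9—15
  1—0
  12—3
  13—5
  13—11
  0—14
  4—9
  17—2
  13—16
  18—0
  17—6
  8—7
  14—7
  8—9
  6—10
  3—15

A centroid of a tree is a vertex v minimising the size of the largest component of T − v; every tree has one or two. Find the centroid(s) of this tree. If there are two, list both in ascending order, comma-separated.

15

Removing 15 splits the tree into components of sizes 8, 4, 4, 2; the largest is 8 ≤ ⌊19/2⌋ = 9.
Every other node leaves some component of size > 9, so the centroid is unique.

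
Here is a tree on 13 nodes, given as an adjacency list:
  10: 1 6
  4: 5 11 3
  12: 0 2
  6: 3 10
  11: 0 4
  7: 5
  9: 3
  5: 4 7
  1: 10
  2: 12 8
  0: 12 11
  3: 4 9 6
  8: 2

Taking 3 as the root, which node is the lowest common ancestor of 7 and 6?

3

Path 7→root: 7 5 4 3; path 6→root: 6 3.
First common node: 3.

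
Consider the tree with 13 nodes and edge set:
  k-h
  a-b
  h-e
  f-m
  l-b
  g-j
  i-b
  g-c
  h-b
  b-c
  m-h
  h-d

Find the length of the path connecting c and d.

3

c – b – h – d: 3 edges.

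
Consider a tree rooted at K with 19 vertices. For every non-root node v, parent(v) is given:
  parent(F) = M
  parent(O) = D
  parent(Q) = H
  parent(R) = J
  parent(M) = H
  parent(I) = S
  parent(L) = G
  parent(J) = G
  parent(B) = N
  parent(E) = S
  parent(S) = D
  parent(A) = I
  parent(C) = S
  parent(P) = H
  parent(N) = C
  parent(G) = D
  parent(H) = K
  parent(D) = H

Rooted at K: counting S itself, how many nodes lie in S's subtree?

7

The subtree rooted at S contains: S, C, I, E, N, A, B — 7 nodes.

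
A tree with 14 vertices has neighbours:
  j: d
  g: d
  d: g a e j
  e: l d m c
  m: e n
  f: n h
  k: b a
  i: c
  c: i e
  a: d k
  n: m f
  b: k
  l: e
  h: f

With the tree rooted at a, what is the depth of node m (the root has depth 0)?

Path from a to m: a–d–e–m, which has 3 edges.

3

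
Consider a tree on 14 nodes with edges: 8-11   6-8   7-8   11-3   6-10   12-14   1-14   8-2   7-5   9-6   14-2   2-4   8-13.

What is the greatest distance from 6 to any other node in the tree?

4

Distances from 6 peak at 4, attained at 12 (1 also at distance 4).
6 – 8 – 2 – 14 – 12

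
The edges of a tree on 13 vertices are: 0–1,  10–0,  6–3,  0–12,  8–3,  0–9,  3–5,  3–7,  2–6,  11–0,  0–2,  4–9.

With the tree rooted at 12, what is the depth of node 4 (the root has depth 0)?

Path from 12 to 4: 12 – 0 – 9 – 4, which has 3 edges.

3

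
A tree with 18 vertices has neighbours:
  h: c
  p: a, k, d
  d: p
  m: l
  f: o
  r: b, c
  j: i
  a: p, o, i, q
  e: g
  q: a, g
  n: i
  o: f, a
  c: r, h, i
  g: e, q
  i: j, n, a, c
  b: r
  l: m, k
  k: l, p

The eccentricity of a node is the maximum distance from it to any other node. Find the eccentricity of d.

6

A farthest node from d is b.
The path d – p – a – i – c – r – b has 6 edges.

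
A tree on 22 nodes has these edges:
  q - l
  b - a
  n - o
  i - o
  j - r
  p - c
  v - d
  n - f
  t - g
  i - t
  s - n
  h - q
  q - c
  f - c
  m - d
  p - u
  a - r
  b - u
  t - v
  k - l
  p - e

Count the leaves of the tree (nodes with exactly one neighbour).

7

Exactly 7 nodes have a single neighbour: e, g, h, j, k, m, s.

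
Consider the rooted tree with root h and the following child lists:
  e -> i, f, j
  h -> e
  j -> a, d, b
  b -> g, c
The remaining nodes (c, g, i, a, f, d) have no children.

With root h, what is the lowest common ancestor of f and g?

e

f's ancestor chain is f, e, h and g's is g, b, j, e, h; they first meet at e.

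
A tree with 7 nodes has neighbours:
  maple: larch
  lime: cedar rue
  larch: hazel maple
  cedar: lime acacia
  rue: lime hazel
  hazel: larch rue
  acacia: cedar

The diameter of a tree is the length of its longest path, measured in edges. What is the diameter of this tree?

A longest path is maple – larch – hazel – rue – lime – cedar – acacia, with 6 edges.

6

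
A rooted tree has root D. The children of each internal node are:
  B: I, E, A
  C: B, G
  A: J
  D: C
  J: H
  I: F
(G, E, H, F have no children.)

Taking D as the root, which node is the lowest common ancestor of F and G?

Ancestors of F (toward the root): F, I, B, C, D.
Ancestors of G: G, C, D.
The deepest node appearing in both lists is C.

C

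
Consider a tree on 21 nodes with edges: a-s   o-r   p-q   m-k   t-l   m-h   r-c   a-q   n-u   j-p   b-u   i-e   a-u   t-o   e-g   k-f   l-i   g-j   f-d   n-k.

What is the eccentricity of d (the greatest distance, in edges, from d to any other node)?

16

The node farthest from d is c, via d-f-k-n-u-a-q-p-j-g-e-i-l-t-o-r-c — 16 edges.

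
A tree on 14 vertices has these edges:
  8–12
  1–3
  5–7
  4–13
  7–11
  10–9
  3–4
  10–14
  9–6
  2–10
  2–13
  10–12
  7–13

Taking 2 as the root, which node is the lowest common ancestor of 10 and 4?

2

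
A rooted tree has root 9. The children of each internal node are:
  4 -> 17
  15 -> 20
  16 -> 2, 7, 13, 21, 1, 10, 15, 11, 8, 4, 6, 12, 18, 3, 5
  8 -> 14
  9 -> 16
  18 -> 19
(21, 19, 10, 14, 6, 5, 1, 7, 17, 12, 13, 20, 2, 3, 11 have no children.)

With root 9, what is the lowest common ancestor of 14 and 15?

16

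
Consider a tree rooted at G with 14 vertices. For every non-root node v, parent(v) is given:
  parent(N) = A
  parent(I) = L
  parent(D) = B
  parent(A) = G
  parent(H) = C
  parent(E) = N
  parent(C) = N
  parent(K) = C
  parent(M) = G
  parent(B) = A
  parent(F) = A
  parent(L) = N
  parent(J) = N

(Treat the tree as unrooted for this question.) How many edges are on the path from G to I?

Walking from G: G–A–N–L–I. Length 4.

4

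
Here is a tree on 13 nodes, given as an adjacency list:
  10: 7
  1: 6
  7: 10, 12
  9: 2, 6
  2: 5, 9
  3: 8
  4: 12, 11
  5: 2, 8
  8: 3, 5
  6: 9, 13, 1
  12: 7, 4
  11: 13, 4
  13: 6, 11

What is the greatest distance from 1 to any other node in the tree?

7

A farthest node from 1 is 10.
The path 1 – 6 – 13 – 11 – 4 – 12 – 7 – 10 has 7 edges.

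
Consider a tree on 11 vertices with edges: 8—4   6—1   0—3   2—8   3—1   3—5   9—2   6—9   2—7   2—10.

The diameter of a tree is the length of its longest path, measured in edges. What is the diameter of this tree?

Starting from 5, a farthest node is 4 at distance 7.
One longest path: 5 – 3 – 1 – 6 – 9 – 2 – 8 – 4.
So the diameter is 7.

7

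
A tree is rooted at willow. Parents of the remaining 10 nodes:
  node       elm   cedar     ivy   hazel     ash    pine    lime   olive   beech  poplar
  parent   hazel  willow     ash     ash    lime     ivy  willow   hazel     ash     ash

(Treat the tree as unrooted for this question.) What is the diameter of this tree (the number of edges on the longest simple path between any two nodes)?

5

A longest path is cedar – willow – lime – ash – hazel – elm, with 5 edges.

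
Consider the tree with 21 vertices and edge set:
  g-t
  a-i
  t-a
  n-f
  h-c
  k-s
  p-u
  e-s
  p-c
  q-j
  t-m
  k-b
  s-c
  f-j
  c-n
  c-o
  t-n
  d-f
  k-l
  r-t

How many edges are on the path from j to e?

5

Walking from j: j–f–n–c–s–e. Length 5.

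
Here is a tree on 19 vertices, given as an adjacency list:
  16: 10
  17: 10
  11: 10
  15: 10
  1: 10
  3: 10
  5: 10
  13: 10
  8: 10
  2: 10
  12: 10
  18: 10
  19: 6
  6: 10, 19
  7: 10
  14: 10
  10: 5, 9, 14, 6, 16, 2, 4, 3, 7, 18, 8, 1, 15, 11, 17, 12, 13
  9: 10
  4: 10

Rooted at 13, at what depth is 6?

Climbing from 6 to the root: 6 – 10 – 13. That's 2 steps.

2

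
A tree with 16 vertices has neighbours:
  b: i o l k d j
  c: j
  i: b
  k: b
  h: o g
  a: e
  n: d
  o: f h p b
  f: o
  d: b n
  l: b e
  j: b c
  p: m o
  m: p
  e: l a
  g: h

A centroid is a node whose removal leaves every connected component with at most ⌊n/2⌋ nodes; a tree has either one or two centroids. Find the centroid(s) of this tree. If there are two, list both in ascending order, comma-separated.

b

Delete b: the remaining components have sizes 6, 3, 2, 2, 1, 1. Max 6 ≤ 8, so b is a centroid.
No neighbour of b does as well, so b is the unique centroid.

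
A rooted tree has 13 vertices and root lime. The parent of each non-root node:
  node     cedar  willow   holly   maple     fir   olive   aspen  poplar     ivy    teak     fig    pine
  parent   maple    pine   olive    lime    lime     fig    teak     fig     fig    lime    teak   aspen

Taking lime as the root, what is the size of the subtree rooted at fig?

5

Descendants of fig (including itself): fig, poplar, ivy, olive, holly. That's 5.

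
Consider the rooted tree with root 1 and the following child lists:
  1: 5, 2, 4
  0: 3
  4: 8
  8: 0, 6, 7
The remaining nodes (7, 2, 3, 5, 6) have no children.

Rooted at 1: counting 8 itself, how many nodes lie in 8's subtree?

Descendants of 8 (including itself): 8, 7, 6, 0, 3. That's 5.

5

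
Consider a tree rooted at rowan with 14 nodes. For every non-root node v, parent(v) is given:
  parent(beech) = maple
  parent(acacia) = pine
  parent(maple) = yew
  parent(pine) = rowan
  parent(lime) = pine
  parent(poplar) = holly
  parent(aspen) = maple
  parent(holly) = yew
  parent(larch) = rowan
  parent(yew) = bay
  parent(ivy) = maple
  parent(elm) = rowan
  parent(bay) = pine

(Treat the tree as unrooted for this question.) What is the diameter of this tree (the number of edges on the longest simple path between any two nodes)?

BFS from larch reaches beech last, at distance 6; BFS from beech confirms no node is farther.
Path: larch–rowan–pine–bay–yew–maple–beech.

6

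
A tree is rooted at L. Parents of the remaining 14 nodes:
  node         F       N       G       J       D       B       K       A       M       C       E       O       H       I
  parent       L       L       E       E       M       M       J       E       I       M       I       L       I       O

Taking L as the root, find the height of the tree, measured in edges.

A deepest node is K, reached by L–O–I–E–J–K.
That path has 5 edges, so the height is 5.

5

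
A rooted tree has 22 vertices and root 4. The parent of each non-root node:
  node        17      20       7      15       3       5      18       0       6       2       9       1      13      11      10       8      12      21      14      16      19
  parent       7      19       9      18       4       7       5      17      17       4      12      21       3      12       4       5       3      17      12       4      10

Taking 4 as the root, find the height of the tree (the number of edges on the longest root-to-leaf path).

7

1 sits deepest: 4-3-12-9-7-17-21-1 — 7 edges from the root.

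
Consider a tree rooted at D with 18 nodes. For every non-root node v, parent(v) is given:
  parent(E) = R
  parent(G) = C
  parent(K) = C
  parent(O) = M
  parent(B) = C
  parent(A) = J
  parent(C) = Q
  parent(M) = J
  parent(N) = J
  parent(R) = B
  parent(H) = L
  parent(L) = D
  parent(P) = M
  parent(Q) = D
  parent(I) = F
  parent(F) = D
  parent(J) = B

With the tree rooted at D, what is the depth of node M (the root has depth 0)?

5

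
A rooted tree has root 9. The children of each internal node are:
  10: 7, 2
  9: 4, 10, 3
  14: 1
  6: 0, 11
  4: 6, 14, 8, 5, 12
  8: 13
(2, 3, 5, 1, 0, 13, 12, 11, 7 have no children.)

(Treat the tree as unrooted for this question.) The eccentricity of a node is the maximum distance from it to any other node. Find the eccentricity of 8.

4

Distances from 8 peak at 4, attained at 7 (2 also at distance 4).
8-4-9-10-7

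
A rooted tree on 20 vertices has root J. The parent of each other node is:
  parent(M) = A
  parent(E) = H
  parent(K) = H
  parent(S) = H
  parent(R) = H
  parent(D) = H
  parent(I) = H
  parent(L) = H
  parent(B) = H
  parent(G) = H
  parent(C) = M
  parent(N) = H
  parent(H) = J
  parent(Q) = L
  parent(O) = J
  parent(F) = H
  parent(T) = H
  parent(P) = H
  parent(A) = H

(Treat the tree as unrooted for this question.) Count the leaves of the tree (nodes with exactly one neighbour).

The leaves are B, C, D, E, F, G, I, K, N, O, P, Q, R, S, T.
That is 15 leaves.

15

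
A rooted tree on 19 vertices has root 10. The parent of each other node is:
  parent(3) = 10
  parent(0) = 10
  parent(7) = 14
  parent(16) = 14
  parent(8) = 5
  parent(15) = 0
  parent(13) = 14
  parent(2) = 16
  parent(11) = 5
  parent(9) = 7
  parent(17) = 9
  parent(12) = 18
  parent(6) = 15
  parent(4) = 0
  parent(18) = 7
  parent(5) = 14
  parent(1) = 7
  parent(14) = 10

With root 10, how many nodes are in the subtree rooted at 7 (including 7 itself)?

6

7's subtree: {7, 18, 9, 1, 12, 17}, size 6.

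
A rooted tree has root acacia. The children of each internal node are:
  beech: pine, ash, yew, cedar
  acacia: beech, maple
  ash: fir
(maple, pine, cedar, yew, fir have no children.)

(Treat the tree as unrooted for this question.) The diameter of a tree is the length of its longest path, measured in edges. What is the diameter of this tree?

4

Starting from fir, a farthest node is maple at distance 4.
One longest path: fir-ash-beech-acacia-maple.
So the diameter is 4.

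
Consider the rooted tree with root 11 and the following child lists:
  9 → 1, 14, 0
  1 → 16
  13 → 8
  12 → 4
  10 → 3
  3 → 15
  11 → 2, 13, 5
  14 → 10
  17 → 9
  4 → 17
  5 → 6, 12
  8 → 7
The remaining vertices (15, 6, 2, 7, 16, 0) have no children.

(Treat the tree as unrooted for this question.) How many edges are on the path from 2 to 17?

5

2 – 11 – 5 – 12 – 4 – 17: 5 edges.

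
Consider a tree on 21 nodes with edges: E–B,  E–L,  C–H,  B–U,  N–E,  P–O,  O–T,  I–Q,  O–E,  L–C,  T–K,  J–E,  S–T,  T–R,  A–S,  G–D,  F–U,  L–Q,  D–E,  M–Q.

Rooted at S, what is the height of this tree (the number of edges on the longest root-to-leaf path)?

6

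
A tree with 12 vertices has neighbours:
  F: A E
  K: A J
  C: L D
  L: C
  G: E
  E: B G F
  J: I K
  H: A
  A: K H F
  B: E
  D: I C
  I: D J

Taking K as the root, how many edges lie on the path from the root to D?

3

K–J–I–D — 3 edges.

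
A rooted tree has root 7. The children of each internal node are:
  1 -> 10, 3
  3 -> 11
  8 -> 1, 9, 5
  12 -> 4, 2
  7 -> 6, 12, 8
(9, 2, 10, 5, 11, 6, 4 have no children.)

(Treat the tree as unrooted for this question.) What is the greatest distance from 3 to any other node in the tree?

The node farthest from 3 is 2 (4 also at distance 5), via 3-1-8-7-12-2 — 5 edges.

5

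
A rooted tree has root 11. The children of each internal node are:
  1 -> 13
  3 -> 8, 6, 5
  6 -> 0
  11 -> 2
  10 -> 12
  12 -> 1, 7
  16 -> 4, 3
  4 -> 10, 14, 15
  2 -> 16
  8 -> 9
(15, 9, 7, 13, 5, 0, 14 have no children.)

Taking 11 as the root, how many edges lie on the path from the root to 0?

Climbing from 0 to the root: 0 – 6 – 3 – 16 – 2 – 11. That's 5 steps.

5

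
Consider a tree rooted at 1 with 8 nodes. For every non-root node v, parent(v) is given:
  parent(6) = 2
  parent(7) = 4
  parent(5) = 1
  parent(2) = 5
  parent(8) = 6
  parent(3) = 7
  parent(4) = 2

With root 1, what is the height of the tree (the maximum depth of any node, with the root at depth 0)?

A deepest node is 3, reached by 1–5–2–4–7–3.
That path has 5 edges, so the height is 5.

5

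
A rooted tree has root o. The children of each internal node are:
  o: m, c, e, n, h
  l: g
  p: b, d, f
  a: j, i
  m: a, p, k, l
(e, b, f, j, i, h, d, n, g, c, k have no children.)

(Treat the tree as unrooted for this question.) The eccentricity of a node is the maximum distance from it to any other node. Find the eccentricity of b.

4

Distances from b peak at 4, attained at g (c, i, j, h, n, e also at distance 4).
b–p–m–l–g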